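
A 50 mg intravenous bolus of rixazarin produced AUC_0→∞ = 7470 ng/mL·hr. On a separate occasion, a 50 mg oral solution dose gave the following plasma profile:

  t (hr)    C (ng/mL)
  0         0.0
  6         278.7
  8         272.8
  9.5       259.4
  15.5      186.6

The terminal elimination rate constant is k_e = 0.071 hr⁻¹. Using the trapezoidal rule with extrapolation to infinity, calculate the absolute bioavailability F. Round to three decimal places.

Trapezoidal AUC_0→15.5 (oral solution):
  [0→6]: (0.0+278.7)/2 × 6 = 836.1
  [6→8]: (278.7+272.8)/2 × 2 = 551.5
  [8→9.5]: (272.8+259.4)/2 × 1.5 = 399.15
  [9.5→15.5]: (259.4+186.6)/2 × 6 = 1338.0
  Sum = 3124.75 ng/mL·hr
Tail: C_last/k_e = 186.6/0.071 = 2628.169
AUC_0→∞ (oral solution) = 3124.75 + 2628.169 = 5752.919 ng/mL·hr
F = (AUC_ev/D_ev)/(AUC_iv/D_iv) = (5752.919/50)/(7470/50) = 115.05838/149.4 = 0.7701

F = 0.770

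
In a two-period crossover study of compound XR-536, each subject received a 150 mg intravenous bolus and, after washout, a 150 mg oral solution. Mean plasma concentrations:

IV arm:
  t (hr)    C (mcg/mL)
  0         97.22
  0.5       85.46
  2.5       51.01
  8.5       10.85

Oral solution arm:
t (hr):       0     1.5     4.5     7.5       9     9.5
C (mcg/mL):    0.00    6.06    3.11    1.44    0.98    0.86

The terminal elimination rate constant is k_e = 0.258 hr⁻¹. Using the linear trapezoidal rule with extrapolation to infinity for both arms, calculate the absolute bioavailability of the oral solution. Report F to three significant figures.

Trapezoidal AUC_0→8.5 (IV):
  [0→0.5]: (97.22+85.46)/2 × 0.5 = 45.67
  [0.5→2.5]: (85.46+51.01)/2 × 2 = 136.47
  [2.5→8.5]: (51.01+10.85)/2 × 6 = 185.58
  Sum = 367.72 mcg/mL·hr
IV tail: 10.85/0.258 = 42.054; AUC_iv,0→∞ = 367.72 + 42.054 = 409.774 mcg/mL·hr
Trapezoidal AUC_0→9.5 (oral solution):
  [0→1.5]: (0.00+6.06)/2 × 1.5 = 4.545
  [1.5→4.5]: (6.06+3.11)/2 × 3 = 13.755
  [4.5→7.5]: (3.11+1.44)/2 × 3 = 6.825
  [7.5→9]: (1.44+0.98)/2 × 1.5 = 1.815
  [9→9.5]: (0.98+0.86)/2 × 0.5 = 0.46
  Sum = 27.4 mcg/mL·hr
oral solution tail: 0.86/0.258 = 3.333; AUC_ev,0→∞ = 27.4 + 3.333 = 30.733 mcg/mL·hr
F = (AUC_ev/D_ev)/(AUC_iv/D_iv) = (30.733/150)/(409.774/150) = 0.204887/2.73183 = 0.0750

F = 0.0750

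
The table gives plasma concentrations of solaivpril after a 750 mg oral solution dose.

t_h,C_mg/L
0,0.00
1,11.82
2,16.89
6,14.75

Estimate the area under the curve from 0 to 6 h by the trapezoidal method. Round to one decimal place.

AUC = 83.5 mg/L·h

Trapezoidal AUC_0→6:
  [0→1]: (0.00+11.82)/2 × 1 = 5.91
  [1→2]: (11.82+16.89)/2 × 1 = 14.355
  [2→6]: (16.89+14.75)/2 × 4 = 63.28
  Sum = 83.545 mg/L·h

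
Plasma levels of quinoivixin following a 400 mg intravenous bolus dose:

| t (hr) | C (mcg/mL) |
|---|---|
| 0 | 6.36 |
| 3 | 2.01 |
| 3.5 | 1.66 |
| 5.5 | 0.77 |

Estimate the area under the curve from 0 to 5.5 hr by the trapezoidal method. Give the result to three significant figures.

AUC = 15.9 mcg/mL·hr

Trapezoidal AUC_0→5.5:
  [0→3]: (6.36+2.01)/2 × 3 = 12.555
  [3→3.5]: (2.01+1.66)/2 × 0.5 = 0.9175
  [3.5→5.5]: (1.66+0.77)/2 × 2 = 2.43
  Sum = 15.9025 mcg/mL·hr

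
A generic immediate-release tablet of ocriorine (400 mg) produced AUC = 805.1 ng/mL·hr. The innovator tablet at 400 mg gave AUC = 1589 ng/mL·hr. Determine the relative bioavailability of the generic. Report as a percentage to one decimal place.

F_rel = 50.7%

F_rel = (AUC_test/D_test) / (AUC_ref/D_ref)
      = (805.1/400) / (1589/400)
      = 2.01275 / 3.9725 = 0.5067 = 50.67%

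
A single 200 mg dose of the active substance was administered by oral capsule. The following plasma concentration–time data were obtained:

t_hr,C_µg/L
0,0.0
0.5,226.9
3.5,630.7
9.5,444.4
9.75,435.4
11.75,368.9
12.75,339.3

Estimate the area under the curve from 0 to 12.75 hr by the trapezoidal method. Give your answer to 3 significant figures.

Trapezoidal AUC_0→12.75:
  [0→0.5]: (0.0+226.9)/2 × 0.5 = 56.725
  [0.5→3.5]: (226.9+630.7)/2 × 3 = 1286.4
  [3.5→9.5]: (630.7+444.4)/2 × 6 = 3225.3
  [9.5→9.75]: (444.4+435.4)/2 × 0.25 = 109.975
  [9.75→11.75]: (435.4+368.9)/2 × 2 = 804.3
  [11.75→12.75]: (368.9+339.3)/2 × 1 = 354.1
  Sum = 5836.8 µg/L·hr

AUC = 5840 µg/L·hr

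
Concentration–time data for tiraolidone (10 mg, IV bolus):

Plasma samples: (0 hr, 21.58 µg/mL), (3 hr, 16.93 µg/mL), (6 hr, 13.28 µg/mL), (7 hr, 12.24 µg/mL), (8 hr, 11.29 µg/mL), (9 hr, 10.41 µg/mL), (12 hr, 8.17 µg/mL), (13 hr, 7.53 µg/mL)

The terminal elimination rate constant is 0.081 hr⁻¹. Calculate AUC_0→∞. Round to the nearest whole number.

AUC = 267 µg/mL·hr

Trapezoidal AUC_0→13:
  [0→3]: (21.58+16.93)/2 × 3 = 57.765
  [3→6]: (16.93+13.28)/2 × 3 = 45.315
  [6→7]: (13.28+12.24)/2 × 1 = 12.76
  [7→8]: (12.24+11.29)/2 × 1 = 11.765
  [8→9]: (11.29+10.41)/2 × 1 = 10.85
  [9→12]: (10.41+8.17)/2 × 3 = 27.87
  [12→13]: (8.17+7.53)/2 × 1 = 7.85
  Sum = 174.175 µg/mL·hr
Extrapolated tail: C_last / k_e = 7.53 / 0.081 = 92.963
AUC_0→∞ = 174.175 + 92.963 = 267.138 µg/mL·hr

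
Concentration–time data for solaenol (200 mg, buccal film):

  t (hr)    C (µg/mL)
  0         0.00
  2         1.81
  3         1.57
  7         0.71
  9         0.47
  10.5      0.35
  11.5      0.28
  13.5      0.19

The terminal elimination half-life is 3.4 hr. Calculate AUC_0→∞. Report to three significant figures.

Trapezoidal AUC_0→13.5:
  [0→2]: (0.00+1.81)/2 × 2 = 1.81
  [2→3]: (1.81+1.57)/2 × 1 = 1.69
  [3→7]: (1.57+0.71)/2 × 4 = 4.56
  [7→9]: (0.71+0.47)/2 × 2 = 1.18
  [9→10.5]: (0.47+0.35)/2 × 1.5 = 0.615
  [10.5→11.5]: (0.35+0.28)/2 × 1 = 0.315
  [11.5→13.5]: (0.28+0.19)/2 × 2 = 0.47
  Sum = 10.64 µg/mL·hr
k_e = ln2 / t½ = 0.693147 / 3.4 = 0.2039 hr^-1
Extrapolated tail: C_last / k_e = 0.19 / 0.2039 = 0.932
AUC_0→∞ = 10.64 + 0.932 = 11.572 µg/mL·hr

AUC = 11.6 µg/mL·hr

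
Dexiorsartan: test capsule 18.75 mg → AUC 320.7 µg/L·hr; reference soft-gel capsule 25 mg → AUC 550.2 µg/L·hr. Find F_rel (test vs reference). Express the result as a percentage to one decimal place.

F_rel = (AUC_test/D_test) / (AUC_ref/D_ref)
      = (320.7/18.75) / (550.2/25)
      = 17.104 / 22.008 = 0.7772 = 77.72%

F_rel = 77.7%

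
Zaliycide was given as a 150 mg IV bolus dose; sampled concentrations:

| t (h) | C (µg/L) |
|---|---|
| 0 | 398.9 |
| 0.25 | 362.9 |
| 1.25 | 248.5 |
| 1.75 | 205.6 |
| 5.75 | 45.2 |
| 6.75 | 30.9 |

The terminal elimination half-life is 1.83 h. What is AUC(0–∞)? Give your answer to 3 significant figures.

AUC = 1140 µg/L·h

Trapezoidal AUC_0→6.75:
  [0→0.25]: (398.9+362.9)/2 × 0.25 = 95.225
  [0.25→1.25]: (362.9+248.5)/2 × 1 = 305.7
  [1.25→1.75]: (248.5+205.6)/2 × 0.5 = 113.525
  [1.75→5.75]: (205.6+45.2)/2 × 4 = 501.6
  [5.75→6.75]: (45.2+30.9)/2 × 1 = 38.05
  Sum = 1054.1 µg/L·h
k_e = ln2 / t½ = 0.693147 / 1.83 = 0.3788 h^-1
Extrapolated tail: C_last / k_e = 30.9 / 0.3788 = 81.573
AUC_0→∞ = 1054.1 + 81.573 = 1135.673 µg/L·h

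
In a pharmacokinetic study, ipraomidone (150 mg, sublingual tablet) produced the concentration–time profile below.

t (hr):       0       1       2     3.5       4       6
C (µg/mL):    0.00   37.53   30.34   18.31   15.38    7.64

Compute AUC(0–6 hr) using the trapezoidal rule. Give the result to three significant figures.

Trapezoidal AUC_0→6:
  [0→1]: (0.00+37.53)/2 × 1 = 18.765
  [1→2]: (37.53+30.34)/2 × 1 = 33.935
  [2→3.5]: (30.34+18.31)/2 × 1.5 = 36.4875
  [3.5→4]: (18.31+15.38)/2 × 0.5 = 8.4225
  [4→6]: (15.38+7.64)/2 × 2 = 23.02
  Sum = 120.63 µg/mL·hr

AUC = 121 µg/mL·hr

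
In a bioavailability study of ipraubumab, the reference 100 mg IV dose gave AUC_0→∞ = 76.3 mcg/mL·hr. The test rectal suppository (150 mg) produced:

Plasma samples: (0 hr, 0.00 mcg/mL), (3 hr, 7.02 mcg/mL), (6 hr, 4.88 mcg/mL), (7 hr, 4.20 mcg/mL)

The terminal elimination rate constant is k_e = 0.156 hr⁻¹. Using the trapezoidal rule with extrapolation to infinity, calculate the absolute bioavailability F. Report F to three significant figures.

F = 0.523

Trapezoidal AUC_0→7 (rectal suppository):
  [0→3]: (0.00+7.02)/2 × 3 = 10.53
  [3→6]: (7.02+4.88)/2 × 3 = 17.85
  [6→7]: (4.88+4.20)/2 × 1 = 4.54
  Sum = 32.92 mcg/mL·hr
Tail: C_last/k_e = 4.20/0.156 = 26.923
AUC_0→∞ (rectal suppository) = 32.92 + 26.923 = 59.843 mcg/mL·hr
F = (AUC_ev/D_ev)/(AUC_iv/D_iv) = (59.843/150)/(76.3/100) = 0.398953/0.763 = 0.5229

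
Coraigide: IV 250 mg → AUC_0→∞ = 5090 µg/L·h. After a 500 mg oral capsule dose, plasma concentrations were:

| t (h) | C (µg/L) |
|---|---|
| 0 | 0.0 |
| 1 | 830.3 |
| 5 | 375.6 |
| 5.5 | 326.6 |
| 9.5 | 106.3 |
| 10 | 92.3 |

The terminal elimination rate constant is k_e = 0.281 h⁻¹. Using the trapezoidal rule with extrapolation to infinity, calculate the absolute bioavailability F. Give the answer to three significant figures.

Trapezoidal AUC_0→10 (oral capsule):
  [0→1]: (0.0+830.3)/2 × 1 = 415.15
  [1→5]: (830.3+375.6)/2 × 4 = 2411.8
  [5→5.5]: (375.6+326.6)/2 × 0.5 = 175.55
  [5.5→9.5]: (326.6+106.3)/2 × 4 = 865.8
  [9.5→10]: (106.3+92.3)/2 × 0.5 = 49.65
  Sum = 3917.95 µg/L·h
Tail: C_last/k_e = 92.3/0.281 = 328.470
AUC_0→∞ (oral capsule) = 3917.95 + 328.470 = 4246.42 µg/L·h
F = (AUC_ev/D_ev)/(AUC_iv/D_iv) = (4246.42/500)/(5090/250) = 8.49284/20.36 = 0.4171

F = 0.417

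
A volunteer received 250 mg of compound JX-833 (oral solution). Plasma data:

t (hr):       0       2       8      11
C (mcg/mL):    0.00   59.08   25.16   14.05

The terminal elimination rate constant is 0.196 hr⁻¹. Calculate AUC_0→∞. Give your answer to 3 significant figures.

AUC = 442 mcg/mL·hr

Trapezoidal AUC_0→11:
  [0→2]: (0.00+59.08)/2 × 2 = 59.08
  [2→8]: (59.08+25.16)/2 × 6 = 252.72
  [8→11]: (25.16+14.05)/2 × 3 = 58.815
  Sum = 370.615 mcg/mL·hr
Extrapolated tail: C_last / k_e = 14.05 / 0.196 = 71.684
AUC_0→∞ = 370.615 + 71.684 = 442.299 mcg/mL·hr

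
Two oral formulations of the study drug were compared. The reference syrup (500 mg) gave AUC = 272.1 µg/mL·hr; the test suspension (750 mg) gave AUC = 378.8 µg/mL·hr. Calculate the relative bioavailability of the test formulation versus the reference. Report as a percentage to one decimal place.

F_rel = 92.8%

F_rel = (AUC_test/D_test) / (AUC_ref/D_ref)
      = (378.8/750) / (272.1/500)
      = 0.505067 / 0.5442 = 0.9281 = 92.81%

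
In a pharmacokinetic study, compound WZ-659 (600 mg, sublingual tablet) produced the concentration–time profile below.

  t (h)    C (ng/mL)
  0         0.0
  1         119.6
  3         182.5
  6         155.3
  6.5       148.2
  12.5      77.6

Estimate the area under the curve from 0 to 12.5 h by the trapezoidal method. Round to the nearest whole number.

AUC = 1622 ng/mL·h

Trapezoidal AUC_0→12.5:
  [0→1]: (0.0+119.6)/2 × 1 = 59.8
  [1→3]: (119.6+182.5)/2 × 2 = 302.1
  [3→6]: (182.5+155.3)/2 × 3 = 506.7
  [6→6.5]: (155.3+148.2)/2 × 0.5 = 75.875
  [6.5→12.5]: (148.2+77.6)/2 × 6 = 677.4
  Sum = 1621.875 ng/mL·h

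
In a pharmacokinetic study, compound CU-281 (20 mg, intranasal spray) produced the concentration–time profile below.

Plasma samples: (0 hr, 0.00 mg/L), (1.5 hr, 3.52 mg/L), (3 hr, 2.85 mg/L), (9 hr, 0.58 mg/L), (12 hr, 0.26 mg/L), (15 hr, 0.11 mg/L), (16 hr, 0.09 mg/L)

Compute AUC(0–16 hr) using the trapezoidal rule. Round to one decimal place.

Trapezoidal AUC_0→16:
  [0→1.5]: (0.00+3.52)/2 × 1.5 = 2.64
  [1.5→3]: (3.52+2.85)/2 × 1.5 = 4.7775
  [3→9]: (2.85+0.58)/2 × 6 = 10.29
  [9→12]: (0.58+0.26)/2 × 3 = 1.26
  [12→15]: (0.26+0.11)/2 × 3 = 0.555
  [15→16]: (0.11+0.09)/2 × 1 = 0.1
  Sum = 19.6225 mg/L·hr

AUC = 19.6 mg/L·hr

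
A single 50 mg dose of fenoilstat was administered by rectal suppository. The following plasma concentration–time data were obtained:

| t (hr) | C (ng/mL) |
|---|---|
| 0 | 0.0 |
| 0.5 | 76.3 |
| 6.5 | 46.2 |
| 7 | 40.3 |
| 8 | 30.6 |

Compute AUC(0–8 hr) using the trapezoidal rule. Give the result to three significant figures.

Trapezoidal AUC_0→8:
  [0→0.5]: (0.0+76.3)/2 × 0.5 = 19.075
  [0.5→6.5]: (76.3+46.2)/2 × 6 = 367.5
  [6.5→7]: (46.2+40.3)/2 × 0.5 = 21.625
  [7→8]: (40.3+30.6)/2 × 1 = 35.45
  Sum = 443.65 ng/mL·hr

AUC = 444 ng/mL·hr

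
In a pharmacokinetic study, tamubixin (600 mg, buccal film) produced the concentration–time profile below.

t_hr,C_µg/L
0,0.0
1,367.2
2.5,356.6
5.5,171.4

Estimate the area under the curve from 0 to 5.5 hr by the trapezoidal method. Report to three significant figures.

Trapezoidal AUC_0→5.5:
  [0→1]: (0.0+367.2)/2 × 1 = 183.6
  [1→2.5]: (367.2+356.6)/2 × 1.5 = 542.85
  [2.5→5.5]: (356.6+171.4)/2 × 3 = 792.0
  Sum = 1518.45 µg/L·hr

AUC = 1520 µg/L·hr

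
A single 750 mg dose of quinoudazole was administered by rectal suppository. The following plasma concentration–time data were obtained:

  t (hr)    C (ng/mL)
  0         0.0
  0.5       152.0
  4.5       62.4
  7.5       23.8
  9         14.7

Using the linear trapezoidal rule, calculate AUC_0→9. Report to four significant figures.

Trapezoidal AUC_0→9:
  [0→0.5]: (0.0+152.0)/2 × 0.5 = 38.0
  [0.5→4.5]: (152.0+62.4)/2 × 4 = 428.8
  [4.5→7.5]: (62.4+23.8)/2 × 3 = 129.3
  [7.5→9]: (23.8+14.7)/2 × 1.5 = 28.875
  Sum = 624.975 ng/mL·hr

AUC = 625.0 ng/mL·hr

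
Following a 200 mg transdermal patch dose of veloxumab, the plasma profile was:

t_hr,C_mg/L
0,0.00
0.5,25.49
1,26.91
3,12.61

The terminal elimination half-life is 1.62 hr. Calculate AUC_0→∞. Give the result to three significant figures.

Trapezoidal AUC_0→3:
  [0→0.5]: (0.00+25.49)/2 × 0.5 = 6.3725
  [0.5→1]: (25.49+26.91)/2 × 0.5 = 13.1
  [1→3]: (26.91+12.61)/2 × 2 = 39.52
  Sum = 58.9925 mg/L·hr
k_e = ln2 / t½ = 0.693147 / 1.62 = 0.4279 hr^-1
Extrapolated tail: C_last / k_e = 12.61 / 0.4279 = 29.470
AUC_0→∞ = 58.9925 + 29.470 = 88.4625 mg/L·hr

AUC = 88.5 mg/L·hr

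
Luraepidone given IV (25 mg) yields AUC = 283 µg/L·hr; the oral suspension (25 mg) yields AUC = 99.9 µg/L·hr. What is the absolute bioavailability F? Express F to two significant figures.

F = (AUC_ev / D_ev) / (AUC_iv / D_iv)
  = (99.9/25) / (283/25)
  = 3.996 / 11.32 = 0.3530

F = 0.35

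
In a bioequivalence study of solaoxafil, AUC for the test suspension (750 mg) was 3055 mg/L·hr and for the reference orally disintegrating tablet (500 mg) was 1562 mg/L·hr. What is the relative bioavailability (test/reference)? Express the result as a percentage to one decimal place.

F_rel = (AUC_test/D_test) / (AUC_ref/D_ref)
      = (3055/750) / (1562/500)
      = 4.07333 / 3.124 = 1.3039 = 130.39%

F_rel = 130.4%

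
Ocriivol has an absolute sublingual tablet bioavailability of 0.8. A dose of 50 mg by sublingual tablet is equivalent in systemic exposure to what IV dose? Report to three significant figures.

D_iv = 40.0 mg

Systemic exposure from an extravascular dose = F × D_ev, so the equivalent IV dose is F × D_ev.
D_iv = F × D_ev = 0.8 × 50 = 40 mg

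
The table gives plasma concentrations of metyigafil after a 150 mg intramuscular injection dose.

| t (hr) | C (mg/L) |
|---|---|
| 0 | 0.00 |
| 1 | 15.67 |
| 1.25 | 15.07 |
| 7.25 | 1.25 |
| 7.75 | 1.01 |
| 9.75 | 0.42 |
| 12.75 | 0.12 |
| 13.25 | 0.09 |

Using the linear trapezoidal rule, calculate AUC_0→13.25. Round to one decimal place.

Trapezoidal AUC_0→13.25:
  [0→1]: (0.00+15.67)/2 × 1 = 7.835
  [1→1.25]: (15.67+15.07)/2 × 0.25 = 3.8425
  [1.25→7.25]: (15.07+1.25)/2 × 6 = 48.96
  [7.25→7.75]: (1.25+1.01)/2 × 0.5 = 0.565
  [7.75→9.75]: (1.01+0.42)/2 × 2 = 1.43
  [9.75→12.75]: (0.42+0.12)/2 × 3 = 0.81
  [12.75→13.25]: (0.12+0.09)/2 × 0.5 = 0.0525
  Sum = 63.495 mg/L·hr

AUC = 63.5 mg/L·hr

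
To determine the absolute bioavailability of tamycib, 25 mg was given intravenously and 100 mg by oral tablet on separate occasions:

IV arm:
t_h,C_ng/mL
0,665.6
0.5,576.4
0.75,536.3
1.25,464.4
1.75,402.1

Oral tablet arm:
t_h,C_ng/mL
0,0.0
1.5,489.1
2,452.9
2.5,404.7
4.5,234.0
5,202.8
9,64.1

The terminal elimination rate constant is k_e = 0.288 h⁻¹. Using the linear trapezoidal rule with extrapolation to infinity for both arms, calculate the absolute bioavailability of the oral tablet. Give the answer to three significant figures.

Trapezoidal AUC_0→1.75 (IV):
  [0→0.5]: (665.6+576.4)/2 × 0.5 = 310.5
  [0.5→0.75]: (576.4+536.3)/2 × 0.25 = 139.0875
  [0.75→1.25]: (536.3+464.4)/2 × 0.5 = 250.175
  [1.25→1.75]: (464.4+402.1)/2 × 0.5 = 216.625
  Sum = 916.3875 ng/mL·h
IV tail: 402.1/0.288 = 1396.181; AUC_iv,0→∞ = 916.3875 + 1396.181 = 2312.5685 ng/mL·h
Trapezoidal AUC_0→9 (oral tablet):
  [0→1.5]: (0.0+489.1)/2 × 1.5 = 366.825
  [1.5→2]: (489.1+452.9)/2 × 0.5 = 235.5
  [2→2.5]: (452.9+404.7)/2 × 0.5 = 214.4
  [2.5→4.5]: (404.7+234.0)/2 × 2 = 638.7
  [4.5→5]: (234.0+202.8)/2 × 0.5 = 109.2
  [5→9]: (202.8+64.1)/2 × 4 = 533.8
  Sum = 2098.425 ng/mL·h
oral tablet tail: 64.1/0.288 = 222.569; AUC_ev,0→∞ = 2098.425 + 222.569 = 2320.994 ng/mL·h
F = (AUC_ev/D_ev)/(AUC_iv/D_iv) = (2320.994/100)/(2312.5685/25) = 23.20994/92.50274 = 0.2509

F = 0.251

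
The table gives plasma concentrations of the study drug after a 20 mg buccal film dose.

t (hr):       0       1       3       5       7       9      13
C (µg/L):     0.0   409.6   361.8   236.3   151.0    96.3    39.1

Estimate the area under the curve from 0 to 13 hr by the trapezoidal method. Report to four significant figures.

AUC = 2480 µg/L·hr

Trapezoidal AUC_0→13:
  [0→1]: (0.0+409.6)/2 × 1 = 204.8
  [1→3]: (409.6+361.8)/2 × 2 = 771.4
  [3→5]: (361.8+236.3)/2 × 2 = 598.1
  [5→7]: (236.3+151.0)/2 × 2 = 387.3
  [7→9]: (151.0+96.3)/2 × 2 = 247.3
  [9→13]: (96.3+39.1)/2 × 4 = 270.8
  Sum = 2479.7 µg/L·hr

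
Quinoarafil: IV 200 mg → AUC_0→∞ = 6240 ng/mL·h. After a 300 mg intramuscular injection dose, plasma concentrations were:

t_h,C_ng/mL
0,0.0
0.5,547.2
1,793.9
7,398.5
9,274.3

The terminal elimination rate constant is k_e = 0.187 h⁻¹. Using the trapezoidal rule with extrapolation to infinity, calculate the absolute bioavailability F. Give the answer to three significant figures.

Trapezoidal AUC_0→9 (intramuscular injection):
  [0→0.5]: (0.0+547.2)/2 × 0.5 = 136.8
  [0.5→1]: (547.2+793.9)/2 × 0.5 = 335.275
  [1→7]: (793.9+398.5)/2 × 6 = 3577.2
  [7→9]: (398.5+274.3)/2 × 2 = 672.8
  Sum = 4722.075 ng/mL·h
Tail: C_last/k_e = 274.3/0.187 = 1466.845
AUC_0→∞ (intramuscular injection) = 4722.075 + 1466.845 = 6188.92 ng/mL·h
F = (AUC_ev/D_ev)/(AUC_iv/D_iv) = (6188.92/300)/(6240/200) = 20.6297/31.2 = 0.6612

F = 0.661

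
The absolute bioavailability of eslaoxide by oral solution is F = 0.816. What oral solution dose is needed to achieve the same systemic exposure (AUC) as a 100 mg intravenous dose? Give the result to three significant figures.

D_oral = 123 mg

For equal systemic exposure: F × D_ev = D_iv
D_ev = D_iv / F = 100 / 0.816 = 122.549 mg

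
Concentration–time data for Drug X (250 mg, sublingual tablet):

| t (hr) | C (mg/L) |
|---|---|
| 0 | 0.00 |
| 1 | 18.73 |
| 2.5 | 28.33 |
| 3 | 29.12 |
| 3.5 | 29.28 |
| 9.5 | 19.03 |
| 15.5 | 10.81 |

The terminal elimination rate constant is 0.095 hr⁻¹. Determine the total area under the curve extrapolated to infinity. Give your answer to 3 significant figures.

Trapezoidal AUC_0→15.5:
  [0→1]: (0.00+18.73)/2 × 1 = 9.365
  [1→2.5]: (18.73+28.33)/2 × 1.5 = 35.295
  [2.5→3]: (28.33+29.12)/2 × 0.5 = 14.3625
  [3→3.5]: (29.12+29.28)/2 × 0.5 = 14.6
  [3.5→9.5]: (29.28+19.03)/2 × 6 = 144.93
  [9.5→15.5]: (19.03+10.81)/2 × 6 = 89.52
  Sum = 308.0725 mg/L·hr
Extrapolated tail: C_last / k_e = 10.81 / 0.095 = 113.789
AUC_0→∞ = 308.0725 + 113.789 = 421.8615 mg/L·hr

AUC = 422 mg/L·hr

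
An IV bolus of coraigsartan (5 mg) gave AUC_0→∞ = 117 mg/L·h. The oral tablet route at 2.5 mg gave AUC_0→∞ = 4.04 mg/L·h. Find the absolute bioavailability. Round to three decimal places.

F = 0.069

F = (AUC_ev / D_ev) / (AUC_iv / D_iv)
  = (4.04/2.5) / (117/5)
  = 1.616 / 23.4 = 0.0691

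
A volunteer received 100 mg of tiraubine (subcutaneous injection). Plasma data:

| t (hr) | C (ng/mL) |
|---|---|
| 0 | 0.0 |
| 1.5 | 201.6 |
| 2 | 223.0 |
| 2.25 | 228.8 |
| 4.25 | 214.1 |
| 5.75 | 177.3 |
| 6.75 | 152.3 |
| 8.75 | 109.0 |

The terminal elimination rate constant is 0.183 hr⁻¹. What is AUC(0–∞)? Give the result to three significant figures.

AUC = 2070 ng/mL·hr

Trapezoidal AUC_0→8.75:
  [0→1.5]: (0.0+201.6)/2 × 1.5 = 151.2
  [1.5→2]: (201.6+223.0)/2 × 0.5 = 106.15
  [2→2.25]: (223.0+228.8)/2 × 0.25 = 56.475
  [2.25→4.25]: (228.8+214.1)/2 × 2 = 442.9
  [4.25→5.75]: (214.1+177.3)/2 × 1.5 = 293.55
  [5.75→6.75]: (177.3+152.3)/2 × 1 = 164.8
  [6.75→8.75]: (152.3+109.0)/2 × 2 = 261.3
  Sum = 1476.375 ng/mL·hr
Extrapolated tail: C_last / k_e = 109.0 / 0.183 = 595.628
AUC_0→∞ = 1476.375 + 595.628 = 2072.003 ng/mL·hr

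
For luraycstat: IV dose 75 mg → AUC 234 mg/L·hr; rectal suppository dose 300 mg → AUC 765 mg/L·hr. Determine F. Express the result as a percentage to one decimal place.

F = 81.7%

F = (AUC_ev / D_ev) / (AUC_iv / D_iv)
  = (765/300) / (234/75)
  = 2.55 / 3.12 = 0.8173
  = 81.73%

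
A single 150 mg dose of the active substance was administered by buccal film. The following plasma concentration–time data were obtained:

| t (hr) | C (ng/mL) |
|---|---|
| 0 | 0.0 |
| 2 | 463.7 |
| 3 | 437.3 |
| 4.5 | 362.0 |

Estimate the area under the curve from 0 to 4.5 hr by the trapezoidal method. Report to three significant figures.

AUC = 1510 ng/mL·hr

Trapezoidal AUC_0→4.5:
  [0→2]: (0.0+463.7)/2 × 2 = 463.7
  [2→3]: (463.7+437.3)/2 × 1 = 450.5
  [3→4.5]: (437.3+362.0)/2 × 1.5 = 599.475
  Sum = 1513.675 ng/mL·hr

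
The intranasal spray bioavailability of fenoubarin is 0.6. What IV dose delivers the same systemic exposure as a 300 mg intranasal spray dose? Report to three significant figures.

D_iv = 180 mg

Systemic exposure from an extravascular dose = F × D_ev, so the equivalent IV dose is F × D_ev.
D_iv = F × D_ev = 0.6 × 300 = 180 mg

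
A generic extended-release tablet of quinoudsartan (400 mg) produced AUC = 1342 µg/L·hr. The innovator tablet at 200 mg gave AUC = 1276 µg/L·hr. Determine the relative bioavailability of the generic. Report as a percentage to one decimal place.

F_rel = 52.6%

F_rel = (AUC_test/D_test) / (AUC_ref/D_ref)
      = (1342/400) / (1276/200)
      = 3.355 / 6.38 = 0.5259 = 52.59%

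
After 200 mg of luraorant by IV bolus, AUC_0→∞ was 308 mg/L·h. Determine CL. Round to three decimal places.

CL = 0.649 L/h

CL = Dose_iv / AUC_0→∞
   = 200 / 308 = 0.649351 L/h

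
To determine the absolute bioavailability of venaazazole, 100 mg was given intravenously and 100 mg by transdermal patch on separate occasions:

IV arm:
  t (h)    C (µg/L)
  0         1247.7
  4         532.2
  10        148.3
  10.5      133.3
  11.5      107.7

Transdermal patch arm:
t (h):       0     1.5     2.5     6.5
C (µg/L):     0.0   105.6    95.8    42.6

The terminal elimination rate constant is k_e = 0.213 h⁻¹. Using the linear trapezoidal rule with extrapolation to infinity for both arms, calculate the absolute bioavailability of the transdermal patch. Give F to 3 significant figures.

F = 0.104

Trapezoidal AUC_0→11.5 (IV):
  [0→4]: (1247.7+532.2)/2 × 4 = 3559.8
  [4→10]: (532.2+148.3)/2 × 6 = 2041.5
  [10→10.5]: (148.3+133.3)/2 × 0.5 = 70.4
  [10.5→11.5]: (133.3+107.7)/2 × 1 = 120.5
  Sum = 5792.2 µg/L·h
IV tail: 107.7/0.213 = 505.634; AUC_iv,0→∞ = 5792.2 + 505.634 = 6297.834 µg/L·h
Trapezoidal AUC_0→6.5 (transdermal patch):
  [0→1.5]: (0.0+105.6)/2 × 1.5 = 79.2
  [1.5→2.5]: (105.6+95.8)/2 × 1 = 100.7
  [2.5→6.5]: (95.8+42.6)/2 × 4 = 276.8
  Sum = 456.7 µg/L·h
transdermal patch tail: 42.6/0.213 = 200.000; AUC_ev,0→∞ = 456.7 + 200.000 = 656.7 µg/L·h
F = (AUC_ev/D_ev)/(AUC_iv/D_iv) = (656.7/100)/(6297.834/100) = 6.567/62.97834 = 0.1043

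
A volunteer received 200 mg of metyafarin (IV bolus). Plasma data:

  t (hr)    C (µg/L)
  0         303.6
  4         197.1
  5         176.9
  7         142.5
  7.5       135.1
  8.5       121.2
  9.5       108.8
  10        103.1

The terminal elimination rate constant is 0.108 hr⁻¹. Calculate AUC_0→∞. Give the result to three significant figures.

Trapezoidal AUC_0→10:
  [0→4]: (303.6+197.1)/2 × 4 = 1001.4
  [4→5]: (197.1+176.9)/2 × 1 = 187.0
  [5→7]: (176.9+142.5)/2 × 2 = 319.4
  [7→7.5]: (142.5+135.1)/2 × 0.5 = 69.4
  [7.5→8.5]: (135.1+121.2)/2 × 1 = 128.15
  [8.5→9.5]: (121.2+108.8)/2 × 1 = 115.0
  [9.5→10]: (108.8+103.1)/2 × 0.5 = 52.975
  Sum = 1873.325 µg/L·hr
Extrapolated tail: C_last / k_e = 103.1 / 0.108 = 954.630
AUC_0→∞ = 1873.325 + 954.630 = 2827.955 µg/L·hr

AUC = 2830 µg/L·hr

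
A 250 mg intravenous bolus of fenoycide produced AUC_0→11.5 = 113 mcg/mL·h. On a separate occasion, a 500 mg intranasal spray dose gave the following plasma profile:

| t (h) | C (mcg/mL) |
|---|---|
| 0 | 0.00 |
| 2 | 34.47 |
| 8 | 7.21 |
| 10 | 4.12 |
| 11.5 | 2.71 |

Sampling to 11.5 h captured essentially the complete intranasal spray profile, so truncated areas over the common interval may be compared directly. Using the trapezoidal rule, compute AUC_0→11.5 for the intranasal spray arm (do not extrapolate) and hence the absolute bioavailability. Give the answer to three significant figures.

F = 0.779

Trapezoidal AUC_0→11.5 (intranasal spray):
  [0→2]: (0.00+34.47)/2 × 2 = 34.47
  [2→8]: (34.47+7.21)/2 × 6 = 125.04
  [8→10]: (7.21+4.12)/2 × 2 = 11.33
  [10→11.5]: (4.12+2.71)/2 × 1.5 = 5.1225
  Sum = 175.9625 mcg/mL·h
F = (AUC_ev/D_ev)/(AUC_iv/D_iv) = (175.9625/500)/(113/250) = 0.351925/0.452 = 0.7786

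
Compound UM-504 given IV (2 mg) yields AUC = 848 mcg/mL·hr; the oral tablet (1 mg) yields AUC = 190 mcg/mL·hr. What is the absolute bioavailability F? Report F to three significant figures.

F = 0.448

F = (AUC_ev / D_ev) / (AUC_iv / D_iv)
  = (190/1) / (848/2)
  = 190 / 424 = 0.4481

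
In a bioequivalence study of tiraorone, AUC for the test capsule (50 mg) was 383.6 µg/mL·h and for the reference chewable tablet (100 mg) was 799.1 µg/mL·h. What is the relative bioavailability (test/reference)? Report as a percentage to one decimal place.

F_rel = (AUC_test/D_test) / (AUC_ref/D_ref)
      = (383.6/50) / (799.1/100)
      = 7.672 / 7.991 = 0.9601 = 96.01%

F_rel = 96.0%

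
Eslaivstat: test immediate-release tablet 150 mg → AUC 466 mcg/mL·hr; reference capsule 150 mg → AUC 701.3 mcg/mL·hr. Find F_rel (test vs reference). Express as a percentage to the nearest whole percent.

F_rel = (AUC_test/D_test) / (AUC_ref/D_ref)
      = (466/150) / (701.3/150)
      = 3.10667 / 4.67533 = 0.6645 = 66.45%

F_rel = 66%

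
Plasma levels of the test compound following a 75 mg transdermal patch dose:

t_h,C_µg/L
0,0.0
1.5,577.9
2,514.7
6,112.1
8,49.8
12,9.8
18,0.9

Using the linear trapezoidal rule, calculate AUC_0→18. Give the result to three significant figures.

Trapezoidal AUC_0→18:
  [0→1.5]: (0.0+577.9)/2 × 1.5 = 433.425
  [1.5→2]: (577.9+514.7)/2 × 0.5 = 273.15
  [2→6]: (514.7+112.1)/2 × 4 = 1253.6
  [6→8]: (112.1+49.8)/2 × 2 = 161.9
  [8→12]: (49.8+9.8)/2 × 4 = 119.2
  [12→18]: (9.8+0.9)/2 × 6 = 32.1
  Sum = 2273.375 µg/L·h

AUC = 2270 µg/L·h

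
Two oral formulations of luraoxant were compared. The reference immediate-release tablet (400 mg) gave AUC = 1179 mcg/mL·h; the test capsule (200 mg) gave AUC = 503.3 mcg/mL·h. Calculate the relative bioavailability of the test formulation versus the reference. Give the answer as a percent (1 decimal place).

F_rel = (AUC_test/D_test) / (AUC_ref/D_ref)
      = (503.3/200) / (1179/400)
      = 2.5165 / 2.9475 = 0.8538 = 85.38%

F_rel = 85.4%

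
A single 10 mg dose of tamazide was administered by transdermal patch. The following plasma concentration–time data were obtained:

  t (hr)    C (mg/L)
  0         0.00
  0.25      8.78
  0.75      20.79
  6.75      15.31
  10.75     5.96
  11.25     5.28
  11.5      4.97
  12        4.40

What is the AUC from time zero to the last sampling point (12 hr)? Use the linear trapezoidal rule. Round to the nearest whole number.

Trapezoidal AUC_0→12:
  [0→0.25]: (0.00+8.78)/2 × 0.25 = 1.0975
  [0.25→0.75]: (8.78+20.79)/2 × 0.5 = 7.3925
  [0.75→6.75]: (20.79+15.31)/2 × 6 = 108.3
  [6.75→10.75]: (15.31+5.96)/2 × 4 = 42.54
  [10.75→11.25]: (5.96+5.28)/2 × 0.5 = 2.81
  [11.25→11.5]: (5.28+4.97)/2 × 0.25 = 1.28125
  [11.5→12]: (4.97+4.40)/2 × 0.5 = 2.3425
  Sum = 165.76375 mg/L·hr

AUC = 166 mg/L·hr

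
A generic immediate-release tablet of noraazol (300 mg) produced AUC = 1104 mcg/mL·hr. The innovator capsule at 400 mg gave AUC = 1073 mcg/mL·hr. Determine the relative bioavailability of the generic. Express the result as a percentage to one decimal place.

F_rel = 137.2%

F_rel = (AUC_test/D_test) / (AUC_ref/D_ref)
      = (1104/300) / (1073/400)
      = 3.68 / 2.6825 = 1.3719 = 137.19%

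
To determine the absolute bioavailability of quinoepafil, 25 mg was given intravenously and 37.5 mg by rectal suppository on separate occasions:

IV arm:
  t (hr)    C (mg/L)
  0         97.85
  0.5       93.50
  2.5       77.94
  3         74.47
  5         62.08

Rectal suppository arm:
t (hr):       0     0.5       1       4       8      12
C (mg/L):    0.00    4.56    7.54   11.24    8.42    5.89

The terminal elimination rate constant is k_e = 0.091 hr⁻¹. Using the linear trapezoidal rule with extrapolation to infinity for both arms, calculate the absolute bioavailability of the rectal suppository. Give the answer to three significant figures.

Trapezoidal AUC_0→5 (IV):
  [0→0.5]: (97.85+93.50)/2 × 0.5 = 47.8375
  [0.5→2.5]: (93.50+77.94)/2 × 2 = 171.44
  [2.5→3]: (77.94+74.47)/2 × 0.5 = 38.1025
  [3→5]: (74.47+62.08)/2 × 2 = 136.55
  Sum = 393.93 mg/L·hr
IV tail: 62.08/0.091 = 682.198; AUC_iv,0→∞ = 393.93 + 682.198 = 1076.128 mg/L·hr
Trapezoidal AUC_0→12 (rectal suppository):
  [0→0.5]: (0.00+4.56)/2 × 0.5 = 1.14
  [0.5→1]: (4.56+7.54)/2 × 0.5 = 3.025
  [1→4]: (7.54+11.24)/2 × 3 = 28.17
  [4→8]: (11.24+8.42)/2 × 4 = 39.32
  [8→12]: (8.42+5.89)/2 × 4 = 28.62
  Sum = 100.275 mg/L·hr
rectal suppository tail: 5.89/0.091 = 64.725; AUC_ev,0→∞ = 100.275 + 64.725 = 165.0 mg/L·hr
F = (AUC_ev/D_ev)/(AUC_iv/D_iv) = (165.0/37.5)/(1076.128/25) = 4.4/43.04512 = 0.1022

F = 0.102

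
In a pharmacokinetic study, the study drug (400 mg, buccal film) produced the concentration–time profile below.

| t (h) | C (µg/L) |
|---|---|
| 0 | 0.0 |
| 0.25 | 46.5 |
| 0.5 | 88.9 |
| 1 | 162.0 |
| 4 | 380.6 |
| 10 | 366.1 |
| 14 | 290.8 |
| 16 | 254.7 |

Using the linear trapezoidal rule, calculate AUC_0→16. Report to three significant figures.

Trapezoidal AUC_0→16:
  [0→0.25]: (0.0+46.5)/2 × 0.25 = 5.8125
  [0.25→0.5]: (46.5+88.9)/2 × 0.25 = 16.925
  [0.5→1]: (88.9+162.0)/2 × 0.5 = 62.725
  [1→4]: (162.0+380.6)/2 × 3 = 813.9
  [4→10]: (380.6+366.1)/2 × 6 = 2240.1
  [10→14]: (366.1+290.8)/2 × 4 = 1313.8
  [14→16]: (290.8+254.7)/2 × 2 = 545.5
  Sum = 4998.7625 µg/L·h

AUC = 5000 µg/L·h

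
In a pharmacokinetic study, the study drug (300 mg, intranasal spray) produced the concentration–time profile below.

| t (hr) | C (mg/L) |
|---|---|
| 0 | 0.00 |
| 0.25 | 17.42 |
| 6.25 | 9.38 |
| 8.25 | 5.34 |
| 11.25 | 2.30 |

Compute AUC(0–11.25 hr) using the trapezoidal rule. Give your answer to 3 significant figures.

AUC = 109 mg/L·hr

Trapezoidal AUC_0→11.25:
  [0→0.25]: (0.00+17.42)/2 × 0.25 = 2.1775
  [0.25→6.25]: (17.42+9.38)/2 × 6 = 80.4
  [6.25→8.25]: (9.38+5.34)/2 × 2 = 14.72
  [8.25→11.25]: (5.34+2.30)/2 × 3 = 11.46
  Sum = 108.7575 mg/L·hr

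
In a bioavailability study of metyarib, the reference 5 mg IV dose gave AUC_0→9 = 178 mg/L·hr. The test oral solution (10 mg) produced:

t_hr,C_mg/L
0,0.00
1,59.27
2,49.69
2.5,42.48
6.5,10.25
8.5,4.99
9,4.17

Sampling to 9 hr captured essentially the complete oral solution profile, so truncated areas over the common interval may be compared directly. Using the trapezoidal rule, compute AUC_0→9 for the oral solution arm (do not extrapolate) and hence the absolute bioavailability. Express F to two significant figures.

Trapezoidal AUC_0→9 (oral solution):
  [0→1]: (0.00+59.27)/2 × 1 = 29.635
  [1→2]: (59.27+49.69)/2 × 1 = 54.48
  [2→2.5]: (49.69+42.48)/2 × 0.5 = 23.0425
  [2.5→6.5]: (42.48+10.25)/2 × 4 = 105.46
  [6.5→8.5]: (10.25+4.99)/2 × 2 = 15.24
  [8.5→9]: (4.99+4.17)/2 × 0.5 = 2.29
  Sum = 230.1475 mg/L·hr
F = (AUC_ev/D_ev)/(AUC_iv/D_iv) = (230.1475/10)/(178/5) = 23.01475/35.6 = 0.6465

F = 0.65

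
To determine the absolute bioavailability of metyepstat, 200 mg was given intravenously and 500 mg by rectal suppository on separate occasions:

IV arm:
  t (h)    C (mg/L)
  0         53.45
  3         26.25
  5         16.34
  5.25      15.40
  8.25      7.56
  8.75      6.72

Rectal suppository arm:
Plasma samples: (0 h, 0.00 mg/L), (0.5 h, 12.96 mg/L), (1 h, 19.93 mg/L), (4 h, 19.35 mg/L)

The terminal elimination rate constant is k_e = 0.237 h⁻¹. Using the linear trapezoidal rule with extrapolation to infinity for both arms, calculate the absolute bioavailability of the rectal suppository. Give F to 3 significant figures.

Trapezoidal AUC_0→8.75 (IV):
  [0→3]: (53.45+26.25)/2 × 3 = 119.55
  [3→5]: (26.25+16.34)/2 × 2 = 42.59
  [5→5.25]: (16.34+15.40)/2 × 0.25 = 3.9675
  [5.25→8.25]: (15.40+7.56)/2 × 3 = 34.44
  [8.25→8.75]: (7.56+6.72)/2 × 0.5 = 3.57
  Sum = 204.1175 mg/L·h
IV tail: 6.72/0.237 = 28.354; AUC_iv,0→∞ = 204.1175 + 28.354 = 232.4715 mg/L·h
Trapezoidal AUC_0→4 (rectal suppository):
  [0→0.5]: (0.00+12.96)/2 × 0.5 = 3.24
  [0.5→1]: (12.96+19.93)/2 × 0.5 = 8.2225
  [1→4]: (19.93+19.35)/2 × 3 = 58.92
  Sum = 70.3825 mg/L·h
rectal suppository tail: 19.35/0.237 = 81.646; AUC_ev,0→∞ = 70.3825 + 81.646 = 152.0285 mg/L·h
F = (AUC_ev/D_ev)/(AUC_iv/D_iv) = (152.0285/500)/(232.4715/200) = 0.304057/1.1623575 = 0.2616

F = 0.262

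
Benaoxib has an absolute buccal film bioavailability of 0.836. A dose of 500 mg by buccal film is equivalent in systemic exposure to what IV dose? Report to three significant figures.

Systemic exposure from an extravascular dose = F × D_ev, so the equivalent IV dose is F × D_ev.
D_iv = F × D_ev = 0.836 × 500 = 418 mg

D_iv = 418 mg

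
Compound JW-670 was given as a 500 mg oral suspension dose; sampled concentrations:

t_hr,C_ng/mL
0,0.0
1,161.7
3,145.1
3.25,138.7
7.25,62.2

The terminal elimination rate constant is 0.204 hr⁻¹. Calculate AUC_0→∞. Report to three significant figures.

AUC = 1130 ng/mL·hr

Trapezoidal AUC_0→7.25:
  [0→1]: (0.0+161.7)/2 × 1 = 80.85
  [1→3]: (161.7+145.1)/2 × 2 = 306.8
  [3→3.25]: (145.1+138.7)/2 × 0.25 = 35.475
  [3.25→7.25]: (138.7+62.2)/2 × 4 = 401.8
  Sum = 824.925 ng/mL·hr
Extrapolated tail: C_last / k_e = 62.2 / 0.204 = 304.902
AUC_0→∞ = 824.925 + 304.902 = 1129.827 ng/mL·hr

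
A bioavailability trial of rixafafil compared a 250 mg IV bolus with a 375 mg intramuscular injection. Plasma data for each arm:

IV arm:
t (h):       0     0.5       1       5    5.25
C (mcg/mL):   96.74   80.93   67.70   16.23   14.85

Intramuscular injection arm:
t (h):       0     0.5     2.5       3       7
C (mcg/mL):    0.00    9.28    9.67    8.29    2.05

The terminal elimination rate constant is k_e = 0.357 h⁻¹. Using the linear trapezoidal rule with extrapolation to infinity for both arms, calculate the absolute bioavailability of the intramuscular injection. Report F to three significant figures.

F = 0.118

Trapezoidal AUC_0→5.25 (IV):
  [0→0.5]: (96.74+80.93)/2 × 0.5 = 44.4175
  [0.5→1]: (80.93+67.70)/2 × 0.5 = 37.1575
  [1→5]: (67.70+16.23)/2 × 4 = 167.86
  [5→5.25]: (16.23+14.85)/2 × 0.25 = 3.885
  Sum = 253.32 mcg/mL·h
IV tail: 14.85/0.357 = 41.597; AUC_iv,0→∞ = 253.32 + 41.597 = 294.917 mcg/mL·h
Trapezoidal AUC_0→7 (intramuscular injection):
  [0→0.5]: (0.00+9.28)/2 × 0.5 = 2.32
  [0.5→2.5]: (9.28+9.67)/2 × 2 = 18.95
  [2.5→3]: (9.67+8.29)/2 × 0.5 = 4.49
  [3→7]: (8.29+2.05)/2 × 4 = 20.68
  Sum = 46.44 mcg/mL·h
intramuscular injection tail: 2.05/0.357 = 5.742; AUC_ev,0→∞ = 46.44 + 5.742 = 52.182 mcg/mL·h
F = (AUC_ev/D_ev)/(AUC_iv/D_iv) = (52.182/375)/(294.917/250) = 0.139152/1.179668 = 0.1180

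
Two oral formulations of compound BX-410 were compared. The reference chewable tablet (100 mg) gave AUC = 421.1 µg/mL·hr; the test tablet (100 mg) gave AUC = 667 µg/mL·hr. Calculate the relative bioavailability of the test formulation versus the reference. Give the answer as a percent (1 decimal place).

F_rel = 158.4%

F_rel = (AUC_test/D_test) / (AUC_ref/D_ref)
      = (667/100) / (421.1/100)
      = 6.67 / 4.211 = 1.5839 = 158.39%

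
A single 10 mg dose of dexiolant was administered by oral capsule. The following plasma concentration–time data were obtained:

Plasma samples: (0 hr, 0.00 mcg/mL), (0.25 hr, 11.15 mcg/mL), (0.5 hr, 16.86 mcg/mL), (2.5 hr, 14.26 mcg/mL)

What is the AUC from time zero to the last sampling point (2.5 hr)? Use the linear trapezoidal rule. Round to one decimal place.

Trapezoidal AUC_0→2.5:
  [0→0.25]: (0.00+11.15)/2 × 0.25 = 1.39375
  [0.25→0.5]: (11.15+16.86)/2 × 0.25 = 3.50125
  [0.5→2.5]: (16.86+14.26)/2 × 2 = 31.12
  Sum = 36.015 mcg/mL·hr

AUC = 36.0 mcg/mL·hr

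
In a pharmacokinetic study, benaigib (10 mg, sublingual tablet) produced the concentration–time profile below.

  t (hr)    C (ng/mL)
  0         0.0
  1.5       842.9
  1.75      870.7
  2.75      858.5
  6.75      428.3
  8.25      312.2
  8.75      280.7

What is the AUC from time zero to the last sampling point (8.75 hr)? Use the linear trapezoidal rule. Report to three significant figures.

AUC = 4990 ng/mL·hr

Trapezoidal AUC_0→8.75:
  [0→1.5]: (0.0+842.9)/2 × 1.5 = 632.175
  [1.5→1.75]: (842.9+870.7)/2 × 0.25 = 214.2
  [1.75→2.75]: (870.7+858.5)/2 × 1 = 864.6
  [2.75→6.75]: (858.5+428.3)/2 × 4 = 2573.6
  [6.75→8.25]: (428.3+312.2)/2 × 1.5 = 555.375
  [8.25→8.75]: (312.2+280.7)/2 × 0.5 = 148.225
  Sum = 4988.175 ng/mL·hr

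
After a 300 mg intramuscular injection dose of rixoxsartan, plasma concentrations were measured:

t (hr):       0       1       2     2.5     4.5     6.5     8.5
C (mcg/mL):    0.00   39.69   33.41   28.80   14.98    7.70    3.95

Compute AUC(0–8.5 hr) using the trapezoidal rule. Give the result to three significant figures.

Trapezoidal AUC_0→8.5:
  [0→1]: (0.00+39.69)/2 × 1 = 19.845
  [1→2]: (39.69+33.41)/2 × 1 = 36.55
  [2→2.5]: (33.41+28.80)/2 × 0.5 = 15.5525
  [2.5→4.5]: (28.80+14.98)/2 × 2 = 43.78
  [4.5→6.5]: (14.98+7.70)/2 × 2 = 22.68
  [6.5→8.5]: (7.70+3.95)/2 × 2 = 11.65
  Sum = 150.0575 mcg/mL·hr

AUC = 150 mcg/mL·hr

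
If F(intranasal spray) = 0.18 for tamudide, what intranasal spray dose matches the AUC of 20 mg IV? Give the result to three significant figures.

D_intranasal = 111 mg

For equal systemic exposure: F × D_ev = D_iv
D_ev = D_iv / F = 20 / 0.18 = 111.111 mg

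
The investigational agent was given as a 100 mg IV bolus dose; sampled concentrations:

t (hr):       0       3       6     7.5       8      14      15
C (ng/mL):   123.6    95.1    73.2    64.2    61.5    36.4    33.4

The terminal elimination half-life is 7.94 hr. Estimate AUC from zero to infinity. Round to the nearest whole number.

AUC = 1426 ng/mL·hr

Trapezoidal AUC_0→15:
  [0→3]: (123.6+95.1)/2 × 3 = 328.05
  [3→6]: (95.1+73.2)/2 × 3 = 252.45
  [6→7.5]: (73.2+64.2)/2 × 1.5 = 103.05
  [7.5→8]: (64.2+61.5)/2 × 0.5 = 31.425
  [8→14]: (61.5+36.4)/2 × 6 = 293.7
  [14→15]: (36.4+33.4)/2 × 1 = 34.9
  Sum = 1043.575 ng/mL·hr
k_e = ln2 / t½ = 0.693147 / 7.94 = 0.0873 hr^-1
Extrapolated tail: C_last / k_e = 33.4 / 0.0873 = 382.589
AUC_0→∞ = 1043.575 + 382.589 = 1426.164 ng/mL·hr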